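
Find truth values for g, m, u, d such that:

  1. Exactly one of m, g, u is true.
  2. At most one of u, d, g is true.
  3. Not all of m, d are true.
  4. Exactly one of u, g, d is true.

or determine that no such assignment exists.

g=T, m=F, u=F, d=F

  (1) {m, g, u}: 1 true — exactly one ✓
  (2) {u, d, g}: 1 true — at most one ✓
  (3) {m, d}: 0/2 true — not all ✓
  (4) {u, g, d}: 1 true — exactly one ✓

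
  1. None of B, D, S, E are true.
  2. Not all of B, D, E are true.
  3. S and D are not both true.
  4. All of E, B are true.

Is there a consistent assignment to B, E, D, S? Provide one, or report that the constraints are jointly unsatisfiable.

Unsatisfiable

Case B = True:
  Constraint (1) is violated (B=T) — contradiction.
Case B = False:
  Constraint (4) is violated (B=F) — contradiction.
Both cases fail — unsatisfiable.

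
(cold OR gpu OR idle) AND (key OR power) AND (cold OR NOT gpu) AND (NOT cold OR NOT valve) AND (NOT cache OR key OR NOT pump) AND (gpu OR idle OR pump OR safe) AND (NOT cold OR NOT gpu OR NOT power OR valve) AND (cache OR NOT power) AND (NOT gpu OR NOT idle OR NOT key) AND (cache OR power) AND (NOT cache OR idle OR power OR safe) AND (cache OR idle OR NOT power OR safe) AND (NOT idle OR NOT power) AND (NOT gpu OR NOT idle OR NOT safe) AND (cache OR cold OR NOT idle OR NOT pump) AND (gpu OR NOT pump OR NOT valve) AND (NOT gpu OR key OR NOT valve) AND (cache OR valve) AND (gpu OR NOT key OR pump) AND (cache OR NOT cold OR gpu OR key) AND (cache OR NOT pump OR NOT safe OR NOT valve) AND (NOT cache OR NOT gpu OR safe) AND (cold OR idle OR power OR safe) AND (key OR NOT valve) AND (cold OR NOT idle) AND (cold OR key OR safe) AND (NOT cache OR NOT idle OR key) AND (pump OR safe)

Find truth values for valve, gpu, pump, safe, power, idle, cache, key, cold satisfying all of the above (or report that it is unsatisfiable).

valve = False, gpu = False, pump = False, safe = True, power = True, idle = False, cache = True, key = False, cold = True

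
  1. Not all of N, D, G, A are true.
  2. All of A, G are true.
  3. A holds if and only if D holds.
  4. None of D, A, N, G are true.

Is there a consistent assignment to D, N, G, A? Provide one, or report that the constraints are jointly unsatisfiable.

UNSATISFIABLE

Case G = True:
  Constraint (4) is violated (G=T) — contradiction.
Case G = False:
  Constraint (2) is violated (G=F) — contradiction.
Both cases fail — unsatisfiable.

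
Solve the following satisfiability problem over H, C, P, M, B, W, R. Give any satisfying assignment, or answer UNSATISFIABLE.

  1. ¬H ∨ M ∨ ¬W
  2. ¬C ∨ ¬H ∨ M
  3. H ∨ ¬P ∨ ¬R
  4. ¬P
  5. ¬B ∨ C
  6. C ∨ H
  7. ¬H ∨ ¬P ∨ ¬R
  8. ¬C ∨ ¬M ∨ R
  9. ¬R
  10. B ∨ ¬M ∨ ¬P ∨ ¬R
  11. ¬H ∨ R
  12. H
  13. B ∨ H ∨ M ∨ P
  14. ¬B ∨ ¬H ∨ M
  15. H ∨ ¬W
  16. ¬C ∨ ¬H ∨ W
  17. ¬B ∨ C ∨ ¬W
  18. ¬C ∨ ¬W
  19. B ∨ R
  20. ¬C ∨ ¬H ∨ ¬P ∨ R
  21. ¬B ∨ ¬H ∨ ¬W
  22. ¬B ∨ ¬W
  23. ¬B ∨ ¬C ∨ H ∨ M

Case H = True:
  (¬P) forces P = False.
  (¬R) forces R = False.
  Clause (¬H ∨ R) is falsified — contradiction.
Case H = False:
  Clause (H) is falsified — contradiction.
Both cases fail, so the formula is unsatisfiable.

Unsatisfiable — no assignment works.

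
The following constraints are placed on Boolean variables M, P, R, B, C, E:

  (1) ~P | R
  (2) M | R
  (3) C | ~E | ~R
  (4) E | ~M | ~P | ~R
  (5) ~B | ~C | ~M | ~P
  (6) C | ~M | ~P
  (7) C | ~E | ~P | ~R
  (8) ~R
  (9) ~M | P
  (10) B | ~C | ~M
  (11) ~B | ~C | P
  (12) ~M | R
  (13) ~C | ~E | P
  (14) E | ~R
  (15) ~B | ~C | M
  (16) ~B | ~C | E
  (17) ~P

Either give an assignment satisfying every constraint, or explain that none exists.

Case M = True:
  (~R) forces R = False.
  Clause (~M | R) is falsified — contradiction.
Case M = False:
  (M | R) forces R = True.
  Clause (~R) is falsified — contradiction.
Both cases fail, so the formula is unsatisfiable.

Unsatisfiable — no assignment works.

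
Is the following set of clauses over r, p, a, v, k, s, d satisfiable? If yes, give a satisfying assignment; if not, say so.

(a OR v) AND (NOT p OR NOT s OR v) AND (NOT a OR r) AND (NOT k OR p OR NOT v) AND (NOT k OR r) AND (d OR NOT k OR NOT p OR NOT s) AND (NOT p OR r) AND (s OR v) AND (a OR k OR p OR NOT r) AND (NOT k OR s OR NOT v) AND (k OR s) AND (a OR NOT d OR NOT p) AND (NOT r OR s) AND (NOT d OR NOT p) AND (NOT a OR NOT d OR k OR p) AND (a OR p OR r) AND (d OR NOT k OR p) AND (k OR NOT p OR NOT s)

r: True, p: False, a: True, v: False, k: True, s: True, d: True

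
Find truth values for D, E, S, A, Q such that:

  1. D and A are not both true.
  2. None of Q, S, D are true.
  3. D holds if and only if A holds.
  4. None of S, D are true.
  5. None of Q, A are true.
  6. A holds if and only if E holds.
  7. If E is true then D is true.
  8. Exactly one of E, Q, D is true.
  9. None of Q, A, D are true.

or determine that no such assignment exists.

Unsatisfiable

Case A = True:
  Constraint (5) is violated (A=T) — contradiction.
Case A = False:
  (2) forces Q = False.
  (2) forces S = False.
  (2) forces D = False.
  (6) with A=F forces E = False.
  Constraint (8) is violated (E=F, Q=F, D=F) — contradiction.
Both cases fail — unsatisfiable.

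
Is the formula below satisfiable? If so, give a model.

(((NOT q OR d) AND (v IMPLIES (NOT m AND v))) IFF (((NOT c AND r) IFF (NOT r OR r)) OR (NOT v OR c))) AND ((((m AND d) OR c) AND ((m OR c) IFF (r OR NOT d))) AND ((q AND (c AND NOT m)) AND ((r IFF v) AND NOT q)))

Case q = True: the conjunct NOT q is False.
Case q = False: the conjunct q is False.
Both cases fail — unsatisfiable.

The formula is unsatisfiable.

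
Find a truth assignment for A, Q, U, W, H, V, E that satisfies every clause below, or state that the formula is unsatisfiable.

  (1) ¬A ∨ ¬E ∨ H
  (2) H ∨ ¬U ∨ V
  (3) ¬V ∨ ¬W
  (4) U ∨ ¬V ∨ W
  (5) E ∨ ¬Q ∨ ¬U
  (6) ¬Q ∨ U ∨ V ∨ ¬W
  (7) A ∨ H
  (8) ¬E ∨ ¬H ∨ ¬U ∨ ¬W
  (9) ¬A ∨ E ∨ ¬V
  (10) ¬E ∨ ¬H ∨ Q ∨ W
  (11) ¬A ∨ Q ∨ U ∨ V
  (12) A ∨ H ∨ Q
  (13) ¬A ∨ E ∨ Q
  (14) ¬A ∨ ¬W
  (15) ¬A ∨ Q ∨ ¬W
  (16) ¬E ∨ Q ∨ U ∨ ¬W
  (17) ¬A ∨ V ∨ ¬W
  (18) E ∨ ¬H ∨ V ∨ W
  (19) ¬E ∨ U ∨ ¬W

A = False, Q = True, U = False, W = False, H = True, V = False, E = True

Set A = False.
  then (A ∨ H) forces H = True.
Set Q = True.
Set U = False.
Set W = False.
  then (U ∨ ¬V ∨ W) forces V = False.
  then (E ∨ ¬H ∨ V ∨ W) forces E = True.
All clauses satisfied.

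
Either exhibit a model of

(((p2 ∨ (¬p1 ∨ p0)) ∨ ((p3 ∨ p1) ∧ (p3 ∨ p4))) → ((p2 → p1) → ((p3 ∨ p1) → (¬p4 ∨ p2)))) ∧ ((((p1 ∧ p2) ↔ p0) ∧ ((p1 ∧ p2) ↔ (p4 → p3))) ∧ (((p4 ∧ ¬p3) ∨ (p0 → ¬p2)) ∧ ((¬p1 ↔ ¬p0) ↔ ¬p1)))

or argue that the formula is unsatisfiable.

p0 = False, p1 = False, p2 = True, p3 = False, p4 = True

  ((p2 ∨ (¬p1 ∨ p0)) ∨ ((p3 ∨ p1) ∧ (p3 ∨ p4))) → ((p2 → p1) → ((p3 ∨ p1) → (¬p4 ∨ p2))) = True
    (p2 ∨ (¬p1 ∨ p0)) ∨ ((p3 ∨ p1) ∧ (p3 ∨ p4)) = True
      p2 ∨ (¬p1 ∨ p0) = True
        ¬p1 ∨ p0 = True
          ¬p1 = True
      (p3 ∨ p1) ∧ (p3 ∨ p4) = False
        p3 ∨ p1 = False
        p3 ∨ p4 = True
    (p2 → p1) → ((p3 ∨ p1) → (¬p4 ∨ p2)) = True
      p2 → p1 = False
      (p3 ∨ p1) → (¬p4 ∨ p2) = True
        p3 ∨ p1 = False
        ¬p4 ∨ p2 = True
          ¬p4 = False
  (((p1 ∧ p2) ↔ p0) ∧ ((p1 ∧ p2) ↔ (p4 → p3))) ∧ (((p4 ∧ ¬p3) ∨ (p0 → ¬p2)) ∧ ((¬p1 ↔ ¬p0) ↔ ¬p1)) = True
    ((p1 ∧ p2) ↔ p0) ∧ ((p1 ∧ p2) ↔ (p4 → p3)) = True
      (p1 ∧ p2) ↔ p0 = True
        p1 ∧ p2 = False
      (p1 ∧ p2) ↔ (p4 → p3) = True
        p1 ∧ p2 = False
        p4 → p3 = False
    ((p4 ∧ ¬p3) ∨ (p0 → ¬p2)) ∧ ((¬p1 ↔ ¬p0) ↔ ¬p1) = True
      (p4 ∧ ¬p3) ∨ (p0 → ¬p2) = True
        p4 ∧ ¬p3 = True
          ¬p3 = True
        p0 → ¬p2 = True
          ¬p2 = False
      (¬p1 ↔ ¬p0) ↔ ¬p1 = True
        ¬p1 ↔ ¬p0 = True
          ¬p1 = True
          ¬p0 = True
        ¬p1 = True
Both conjuncts True, so the formula holds.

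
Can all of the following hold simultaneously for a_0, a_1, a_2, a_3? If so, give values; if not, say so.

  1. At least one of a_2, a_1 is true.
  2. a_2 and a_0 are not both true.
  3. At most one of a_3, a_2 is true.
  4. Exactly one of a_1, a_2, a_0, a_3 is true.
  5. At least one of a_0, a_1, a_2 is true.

a_0: False; a_1: True; a_2: False; a_3: False

  (1) {a_2, a_1}: 1 true — at least one ✓
  (2) a_2=F, a_0=F — not both ✓
  (3) {a_3, a_2}: 0 true — at most one ✓
  (4) {a_1, a_2, a_0, a_3}: 1 true — exactly one ✓
  (5) {a_0, a_1, a_2}: 1 true — at least one ✓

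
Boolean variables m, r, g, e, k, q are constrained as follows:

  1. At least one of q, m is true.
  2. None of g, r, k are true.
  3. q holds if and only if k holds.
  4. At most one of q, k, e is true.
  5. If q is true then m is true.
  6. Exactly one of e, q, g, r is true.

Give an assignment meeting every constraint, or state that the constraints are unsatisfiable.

m = True, r = False, g = False, e = True, k = False, q = False

  (1) {q, m}: 1 true — at least one ✓
  (2) {g, r, k}: 0 true — none ✓
  (3) q=F, k=F — same ✓
  (4) {q, k, e}: 1 true — at most one ✓
  (5) q=F ⇒ m: vacuous ✓
  (6) {e, q, g, r}: 1 true — exactly one ✓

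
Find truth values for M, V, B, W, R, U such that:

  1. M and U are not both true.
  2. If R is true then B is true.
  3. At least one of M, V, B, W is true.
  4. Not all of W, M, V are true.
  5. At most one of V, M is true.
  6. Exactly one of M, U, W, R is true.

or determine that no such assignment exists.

M: False, V: False, B: True, W: False, R: True, U: False

  (1) M=F, U=F — not both ✓
  (2) R=T ⇒ B: T ✓
  (3) {M, V, B, W}: 1 true — at least one ✓
  (4) {W, M, V}: 0/3 true — not all ✓
  (5) {V, M}: 0 true — at most one ✓
  (6) {M, U, W, R}: 1 true — exactly one ✓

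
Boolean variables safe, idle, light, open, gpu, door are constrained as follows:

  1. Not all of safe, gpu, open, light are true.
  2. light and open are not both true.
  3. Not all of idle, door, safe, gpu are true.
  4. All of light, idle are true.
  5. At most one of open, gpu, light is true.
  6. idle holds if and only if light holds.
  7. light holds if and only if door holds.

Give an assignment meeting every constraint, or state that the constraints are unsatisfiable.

safe: False; idle: True; light: True; open: False; gpu: False; door: True

  (1) {safe, gpu, open, light}: 1/4 true — not all ✓
  (2) light=T, open=F — not both ✓
  (3) {idle, door, safe, gpu}: 2/4 true — not all ✓
  (4) {light, idle}: all 2 true ✓
  (5) {open, gpu, light}: 1 true — at most one ✓
  (6) idle=T, light=T — same ✓
  (7) light=T, door=T — same ✓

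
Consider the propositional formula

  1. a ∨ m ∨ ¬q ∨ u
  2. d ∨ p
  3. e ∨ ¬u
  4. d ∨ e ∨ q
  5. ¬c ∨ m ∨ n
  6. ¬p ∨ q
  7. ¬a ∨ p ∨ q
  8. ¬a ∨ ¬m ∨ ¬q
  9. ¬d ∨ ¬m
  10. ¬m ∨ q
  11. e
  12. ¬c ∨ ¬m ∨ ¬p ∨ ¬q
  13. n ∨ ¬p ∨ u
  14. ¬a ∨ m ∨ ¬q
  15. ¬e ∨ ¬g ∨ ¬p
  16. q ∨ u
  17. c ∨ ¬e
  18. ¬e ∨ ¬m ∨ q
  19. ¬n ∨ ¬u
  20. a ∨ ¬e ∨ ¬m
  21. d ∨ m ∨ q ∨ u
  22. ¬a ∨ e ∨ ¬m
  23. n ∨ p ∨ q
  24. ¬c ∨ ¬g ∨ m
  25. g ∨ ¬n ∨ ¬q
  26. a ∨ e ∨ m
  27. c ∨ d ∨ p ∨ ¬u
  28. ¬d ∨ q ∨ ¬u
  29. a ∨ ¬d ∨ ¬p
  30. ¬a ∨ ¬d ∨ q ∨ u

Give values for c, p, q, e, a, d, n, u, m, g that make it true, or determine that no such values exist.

The formula is unsatisfiable.

Case m = True:
  (¬d ∨ ¬m) forces d = False.
  (d ∨ p) forces p = True.
  (¬p ∨ q) forces q = True.
  (¬a ∨ ¬m ∨ ¬q) forces a = False.
  (e) forces e = True.
  Clause (a ∨ ¬e ∨ ¬m) is falsified — contradiction.
Case m = False:
  (e) forces e = True.
  (c ∨ ¬e) forces c = True.
  (¬c ∨ m ∨ n) forces n = True.
  (¬n ∨ ¬u) forces u = False.
  (q ∨ u) forces q = True.
  (a ∨ m ∨ ¬q ∨ u) forces a = True.
  Clause (¬a ∨ m ∨ ¬q) is falsified — contradiction.
Both cases fail, so the formula is unsatisfiable.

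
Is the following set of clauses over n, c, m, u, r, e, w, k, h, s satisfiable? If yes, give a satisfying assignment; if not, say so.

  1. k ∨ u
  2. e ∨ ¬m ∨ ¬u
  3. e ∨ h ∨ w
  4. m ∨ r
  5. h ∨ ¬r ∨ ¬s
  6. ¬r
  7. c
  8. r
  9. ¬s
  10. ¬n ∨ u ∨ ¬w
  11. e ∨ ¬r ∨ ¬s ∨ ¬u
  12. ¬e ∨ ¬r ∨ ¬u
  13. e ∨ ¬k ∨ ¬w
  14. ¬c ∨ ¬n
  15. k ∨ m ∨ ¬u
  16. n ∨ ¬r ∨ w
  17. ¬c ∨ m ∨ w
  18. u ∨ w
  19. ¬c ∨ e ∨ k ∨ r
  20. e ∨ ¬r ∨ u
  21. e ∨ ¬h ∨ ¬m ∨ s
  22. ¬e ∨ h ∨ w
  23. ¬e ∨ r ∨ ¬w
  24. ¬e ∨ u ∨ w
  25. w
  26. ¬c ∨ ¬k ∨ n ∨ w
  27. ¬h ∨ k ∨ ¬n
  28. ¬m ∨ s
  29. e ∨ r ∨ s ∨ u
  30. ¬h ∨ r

No satisfying assignment exists.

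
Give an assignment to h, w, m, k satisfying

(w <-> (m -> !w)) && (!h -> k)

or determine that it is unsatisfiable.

h: True; w: True; m: False; k: False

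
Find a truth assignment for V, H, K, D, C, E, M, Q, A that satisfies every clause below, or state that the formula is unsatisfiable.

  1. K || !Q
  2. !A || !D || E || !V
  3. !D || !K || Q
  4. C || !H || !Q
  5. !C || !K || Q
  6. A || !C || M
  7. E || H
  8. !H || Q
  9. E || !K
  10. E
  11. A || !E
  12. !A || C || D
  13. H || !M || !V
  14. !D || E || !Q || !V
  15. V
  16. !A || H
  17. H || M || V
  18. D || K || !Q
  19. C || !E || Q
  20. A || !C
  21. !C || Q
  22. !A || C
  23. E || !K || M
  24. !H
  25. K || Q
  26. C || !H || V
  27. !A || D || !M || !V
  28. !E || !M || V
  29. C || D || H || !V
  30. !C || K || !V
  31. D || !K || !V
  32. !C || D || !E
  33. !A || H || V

No satisfying assignment exists.

Case H = True:
  Clause (!H) is falsified — contradiction.
Case H = False:
  (E || H) forces E = True.
  (A || !E) forces A = True.
  Clause (!A || H) is falsified — contradiction.
Both cases fail, so the formula is unsatisfiable.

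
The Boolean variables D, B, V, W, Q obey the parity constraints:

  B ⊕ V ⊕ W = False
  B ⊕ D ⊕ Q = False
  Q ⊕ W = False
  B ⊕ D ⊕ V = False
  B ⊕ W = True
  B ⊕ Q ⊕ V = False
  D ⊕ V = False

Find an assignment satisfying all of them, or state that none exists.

D=T; B=F; V=T; W=T; Q=T

B ⊕ V ⊕ W = F ⊕ T ⊕ T = False ✓
B ⊕ D ⊕ Q = F ⊕ T ⊕ T = False ✓
Q ⊕ W = T ⊕ T = False ✓
B ⊕ D ⊕ V = F ⊕ T ⊕ T = False ✓
B ⊕ W = F ⊕ T = True ✓
B ⊕ Q ⊕ V = F ⊕ T ⊕ T = False ✓
D ⊕ V = T ⊕ T = False ✓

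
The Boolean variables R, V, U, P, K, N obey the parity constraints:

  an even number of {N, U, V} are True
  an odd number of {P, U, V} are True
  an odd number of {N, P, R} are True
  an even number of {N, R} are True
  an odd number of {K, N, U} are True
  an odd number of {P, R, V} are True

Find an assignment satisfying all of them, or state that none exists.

R = False, V = False, U = False, P = True, K = True, N = False

{N, U, V}: 0 true → even ✓
{P, U, V}: 1 true → odd ✓
{N, P, R}: 1 true → odd ✓
{N, R}: 0 true → even ✓
{K, N, U}: 1 true → odd ✓
{P, R, V}: 1 true → odd ✓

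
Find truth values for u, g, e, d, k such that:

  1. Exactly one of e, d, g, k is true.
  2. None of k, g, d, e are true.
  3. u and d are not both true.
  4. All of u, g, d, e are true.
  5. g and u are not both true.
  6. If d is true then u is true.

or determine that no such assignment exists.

Case g = True:
  Constraint (2) is violated (g=T) — contradiction.
Case g = False:
  Constraint (4) is violated (g=F) — contradiction.
Both cases fail — unsatisfiable.

No satisfying assignment exists.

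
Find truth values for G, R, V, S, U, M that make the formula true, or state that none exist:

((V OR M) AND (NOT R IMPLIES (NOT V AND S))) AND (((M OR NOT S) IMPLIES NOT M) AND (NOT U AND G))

G: True, R: True, V: True, S: True, U: False, M: False

  (V OR M) AND (NOT R IMPLIES (NOT V AND S)) = True
    V OR M = True
    NOT R IMPLIES (NOT V AND S) = True
      NOT R = False
      NOT V AND S = False
        NOT V = False
  ((M OR NOT S) IMPLIES NOT M) AND (NOT U AND G) = True
    (M OR NOT S) IMPLIES NOT M = True
      M OR NOT S = False
        NOT S = False
      NOT M = True
    NOT U AND G = True
      NOT U = True
Both conjuncts True, so the formula holds.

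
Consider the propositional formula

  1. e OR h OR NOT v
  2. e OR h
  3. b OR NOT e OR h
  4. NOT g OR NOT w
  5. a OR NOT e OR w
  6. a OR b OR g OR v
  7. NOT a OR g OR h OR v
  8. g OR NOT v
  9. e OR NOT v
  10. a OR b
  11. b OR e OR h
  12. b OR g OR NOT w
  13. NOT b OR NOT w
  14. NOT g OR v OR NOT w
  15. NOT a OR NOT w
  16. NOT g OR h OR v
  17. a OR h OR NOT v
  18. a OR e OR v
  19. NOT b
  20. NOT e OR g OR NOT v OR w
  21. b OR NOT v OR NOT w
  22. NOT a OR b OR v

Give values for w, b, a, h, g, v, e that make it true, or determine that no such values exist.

w: False, b: False, a: True, h: True, g: True, v: True, e: True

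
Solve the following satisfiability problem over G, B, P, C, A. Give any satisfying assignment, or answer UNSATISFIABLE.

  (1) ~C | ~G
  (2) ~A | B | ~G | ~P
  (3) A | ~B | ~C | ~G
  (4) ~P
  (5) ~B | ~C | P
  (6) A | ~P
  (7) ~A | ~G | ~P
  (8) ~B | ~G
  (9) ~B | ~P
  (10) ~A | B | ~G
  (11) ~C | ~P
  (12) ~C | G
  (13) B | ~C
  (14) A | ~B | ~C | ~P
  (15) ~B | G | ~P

G=F, B=T, P=F, C=F, A=F

Unit clause (~P) forces P = False.
Set G = False.
  then (~C | G) forces C = False.
Set B = True.
Set A = False.
All clauses satisfied.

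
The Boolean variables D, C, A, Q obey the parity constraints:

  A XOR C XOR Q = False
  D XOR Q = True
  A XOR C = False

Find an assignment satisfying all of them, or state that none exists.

D = True, C = True, A = True, Q = False

A XOR C XOR Q = T XOR T XOR F = False ✓
D XOR Q = T XOR F = True ✓
A XOR C = T XOR T = False ✓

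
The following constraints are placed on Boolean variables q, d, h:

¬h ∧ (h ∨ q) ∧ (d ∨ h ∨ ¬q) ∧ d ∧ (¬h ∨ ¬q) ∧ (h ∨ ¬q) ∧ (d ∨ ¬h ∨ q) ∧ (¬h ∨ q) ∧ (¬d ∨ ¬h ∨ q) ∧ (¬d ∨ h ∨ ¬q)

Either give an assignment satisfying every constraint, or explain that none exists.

UNSATISFIABLE

Case h = True:
  Clause (¬h) is falsified — contradiction.
Case h = False:
  (h ∨ q) forces q = True.
  Clause (h ∨ ¬q) is falsified — contradiction.
Both cases fail, so the formula is unsatisfiable.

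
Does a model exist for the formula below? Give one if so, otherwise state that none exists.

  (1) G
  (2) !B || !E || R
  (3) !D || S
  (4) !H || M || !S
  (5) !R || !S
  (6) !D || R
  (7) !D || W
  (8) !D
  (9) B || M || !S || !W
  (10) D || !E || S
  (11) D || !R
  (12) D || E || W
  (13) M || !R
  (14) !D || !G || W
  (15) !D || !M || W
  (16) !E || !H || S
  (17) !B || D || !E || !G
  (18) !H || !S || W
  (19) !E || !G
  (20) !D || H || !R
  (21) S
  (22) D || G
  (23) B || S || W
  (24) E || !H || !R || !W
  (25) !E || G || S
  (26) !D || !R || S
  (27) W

M: True, W: True, G: True, H: False, D: False, R: False, S: True, B: False, E: False

Unit clause (G) forces G = True.
Unit clause (!D) forces D = False.
In (D || !R) only !R is left, so R = False.
In (!E || !G) only !E is left, so E = False.
Unit clause (S) forces S = True.
Unit clause (W) forces W = True.
Set M = True.
Set H = False.
Set B = False.
All clauses satisfied.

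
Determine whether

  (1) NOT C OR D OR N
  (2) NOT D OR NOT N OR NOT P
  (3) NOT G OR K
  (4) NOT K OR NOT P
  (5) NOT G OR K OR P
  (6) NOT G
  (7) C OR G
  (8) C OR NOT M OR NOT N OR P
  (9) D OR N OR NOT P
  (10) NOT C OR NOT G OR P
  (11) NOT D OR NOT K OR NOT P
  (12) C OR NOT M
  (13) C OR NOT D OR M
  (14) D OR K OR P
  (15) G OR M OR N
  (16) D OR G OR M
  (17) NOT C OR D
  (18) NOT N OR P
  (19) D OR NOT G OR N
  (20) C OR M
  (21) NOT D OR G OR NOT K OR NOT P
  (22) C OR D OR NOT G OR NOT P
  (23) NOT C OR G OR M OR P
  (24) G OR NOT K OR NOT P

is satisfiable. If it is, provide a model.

Unit clause (NOT G) forces G = False.
In (C OR G) only C is left, so C = True.
In (NOT C OR D) only D is left, so D = True.
Try N = True:
  (NOT D OR NOT N OR NOT P) forces P = False.
  clause (NOT N OR P) is falsified — backtrack.
So N = False.
  then (G OR M OR N) forces M = True.
Set K = False.
Set P = False.
All clauses satisfied.

G=F; N=F; C=T; K=F; D=T; M=T; P=F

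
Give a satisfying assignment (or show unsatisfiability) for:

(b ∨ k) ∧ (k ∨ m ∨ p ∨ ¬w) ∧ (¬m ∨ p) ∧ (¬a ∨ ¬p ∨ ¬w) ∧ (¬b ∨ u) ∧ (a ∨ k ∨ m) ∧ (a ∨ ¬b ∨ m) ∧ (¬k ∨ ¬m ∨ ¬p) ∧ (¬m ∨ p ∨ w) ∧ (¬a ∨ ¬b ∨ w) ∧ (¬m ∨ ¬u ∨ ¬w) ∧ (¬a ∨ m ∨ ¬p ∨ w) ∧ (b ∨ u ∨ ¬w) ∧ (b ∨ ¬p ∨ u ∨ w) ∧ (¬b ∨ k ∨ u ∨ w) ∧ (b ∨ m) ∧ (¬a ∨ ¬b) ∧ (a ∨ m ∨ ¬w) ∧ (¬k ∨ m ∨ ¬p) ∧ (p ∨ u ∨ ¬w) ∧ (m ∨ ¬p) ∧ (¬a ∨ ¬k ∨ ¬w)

Set u = True.
Set p = True.
  then (m ∨ ¬p) forces m = True.
  then (¬k ∨ ¬m ∨ ¬p) forces k = False.
  then (¬m ∨ ¬u ∨ ¬w) forces w = False.
  then (b ∨ k) forces b = True.
  then (¬a ∨ ¬b ∨ w) forces a = False.
All clauses satisfied.

u=T; p=T; a=F; b=T; w=F; k=F; m=T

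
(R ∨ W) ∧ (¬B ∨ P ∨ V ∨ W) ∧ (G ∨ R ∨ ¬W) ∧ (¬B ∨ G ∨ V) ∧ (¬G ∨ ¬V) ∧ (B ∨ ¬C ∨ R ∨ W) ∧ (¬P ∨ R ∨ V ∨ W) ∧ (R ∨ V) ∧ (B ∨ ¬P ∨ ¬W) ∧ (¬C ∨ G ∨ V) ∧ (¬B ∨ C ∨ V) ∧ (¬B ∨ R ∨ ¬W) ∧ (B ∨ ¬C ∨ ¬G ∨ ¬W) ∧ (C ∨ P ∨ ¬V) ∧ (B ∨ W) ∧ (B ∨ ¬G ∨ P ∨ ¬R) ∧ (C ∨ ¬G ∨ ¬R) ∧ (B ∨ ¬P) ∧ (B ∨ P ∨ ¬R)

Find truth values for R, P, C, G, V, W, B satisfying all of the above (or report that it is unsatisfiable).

Try R = False:
  (R ∨ W) forces W = True.
  (G ∨ R ∨ ¬W) forces G = True.
  (¬G ∨ ¬V) forces V = False.
  clause (R ∨ V) is falsified — backtrack.
So R = True.
Set P = False.
  then (B ∨ P ∨ ¬R) forces B = True.
Set C = True.
Set G = False.
  then (¬B ∨ G ∨ V) forces V = True.
Set W = False.
All clauses satisfied.

R: True, P: False, C: True, G: False, V: True, W: False, B: True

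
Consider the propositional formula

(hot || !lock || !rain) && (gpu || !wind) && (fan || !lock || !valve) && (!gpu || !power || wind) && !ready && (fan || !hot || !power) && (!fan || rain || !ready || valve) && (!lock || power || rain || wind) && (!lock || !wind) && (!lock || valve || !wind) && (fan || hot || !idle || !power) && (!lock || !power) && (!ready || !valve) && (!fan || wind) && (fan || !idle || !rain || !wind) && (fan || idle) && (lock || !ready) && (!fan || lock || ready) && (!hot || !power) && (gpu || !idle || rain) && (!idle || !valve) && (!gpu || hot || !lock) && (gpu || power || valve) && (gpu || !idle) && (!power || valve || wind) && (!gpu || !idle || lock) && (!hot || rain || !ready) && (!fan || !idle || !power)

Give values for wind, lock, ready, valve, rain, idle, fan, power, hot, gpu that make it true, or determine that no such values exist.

wind: False, lock: True, ready: False, valve: False, rain: True, idle: True, fan: False, power: False, hot: True, gpu: True

Unit clause (!ready) forces ready = False.
Try wind = True:
  (gpu || !wind) forces gpu = True.
  (!lock || !wind) forces lock = False.
  (!fan || lock || ready) forces fan = False.
  (fan || idle) forces idle = True.
  clause (!gpu || !idle || lock) is falsified — backtrack.
So wind = False.
  then (!fan || wind) forces fan = False.
  then (fan || idle) forces idle = True.
  then (!idle || !valve) forces valve = False.
  then (gpu || !idle) forces gpu = True.
  then (!power || valve || wind) forces power = False.
  then (!gpu || !idle || lock) forces lock = True.
  then (!lock || power || rain || wind) forces rain = True.
  then (!gpu || hot || !lock) forces hot = True.
All clauses satisfied.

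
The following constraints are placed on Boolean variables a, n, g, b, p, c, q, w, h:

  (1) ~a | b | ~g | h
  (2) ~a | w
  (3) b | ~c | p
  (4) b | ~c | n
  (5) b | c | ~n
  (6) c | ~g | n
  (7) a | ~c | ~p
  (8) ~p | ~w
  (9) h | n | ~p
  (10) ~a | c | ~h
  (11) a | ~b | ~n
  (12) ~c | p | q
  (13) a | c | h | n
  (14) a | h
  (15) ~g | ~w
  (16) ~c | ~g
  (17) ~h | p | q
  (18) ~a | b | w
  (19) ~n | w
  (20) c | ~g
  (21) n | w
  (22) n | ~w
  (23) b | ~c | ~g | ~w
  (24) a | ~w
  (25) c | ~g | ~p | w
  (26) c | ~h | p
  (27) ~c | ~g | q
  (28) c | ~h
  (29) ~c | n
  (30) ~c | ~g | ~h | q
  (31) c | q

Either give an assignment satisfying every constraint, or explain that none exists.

Set a = True.
  then (~a | w) forces w = True.
  then (~p | ~w) forces p = False.
  then (~g | ~w) forces g = False.
  then (n | ~w) forces n = True.
Try b = False:
  (b | ~c | p) forces c = False.
  clause (b | c | ~n) is falsified — backtrack.
So b = True.
Set c = False.
  then (~a | c | ~h) forces h = False.
  then (c | q) forces q = True.
All clauses satisfied.

a: True, n: True, g: False, b: True, p: False, c: False, q: True, w: True, h: False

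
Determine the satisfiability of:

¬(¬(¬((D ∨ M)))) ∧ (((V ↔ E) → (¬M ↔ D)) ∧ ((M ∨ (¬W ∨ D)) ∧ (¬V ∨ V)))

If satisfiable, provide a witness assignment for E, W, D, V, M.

E=F, W=F, D=F, V=T, M=F

  ¬(¬(¬((D ∨ M)))) = True
    ¬(¬((D ∨ M))) = False
      ¬((D ∨ M)) = True
        D ∨ M = False
  ((V ↔ E) → (¬M ↔ D)) ∧ ((M ∨ (¬W ∨ D)) ∧ (¬V ∨ V)) = True
    (V ↔ E) → (¬M ↔ D) = True
      V ↔ E = False
      ¬M ↔ D = False
        ¬M = True
    (M ∨ (¬W ∨ D)) ∧ (¬V ∨ V) = True
      M ∨ (¬W ∨ D) = True
        ¬W ∨ D = True
          ¬W = True
      ¬V ∨ V = True
        ¬V = False
Both conjuncts True, so the formula holds.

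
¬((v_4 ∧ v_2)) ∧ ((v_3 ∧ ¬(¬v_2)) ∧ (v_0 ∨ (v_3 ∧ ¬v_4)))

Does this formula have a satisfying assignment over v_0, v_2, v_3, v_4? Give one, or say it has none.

v_0 = False; v_2 = True; v_3 = True; v_4 = False

  ¬((v_4 ∧ v_2)) = True
    v_4 ∧ v_2 = False
  (v_3 ∧ ¬(¬v_2)) ∧ (v_0 ∨ (v_3 ∧ ¬v_4)) = True
    v_3 ∧ ¬(¬v_2) = True
      ¬(¬v_2) = True
        ¬v_2 = False
    v_0 ∨ (v_3 ∧ ¬v_4) = True
      v_3 ∧ ¬v_4 = True
        ¬v_4 = True
Both conjuncts True, so the formula holds.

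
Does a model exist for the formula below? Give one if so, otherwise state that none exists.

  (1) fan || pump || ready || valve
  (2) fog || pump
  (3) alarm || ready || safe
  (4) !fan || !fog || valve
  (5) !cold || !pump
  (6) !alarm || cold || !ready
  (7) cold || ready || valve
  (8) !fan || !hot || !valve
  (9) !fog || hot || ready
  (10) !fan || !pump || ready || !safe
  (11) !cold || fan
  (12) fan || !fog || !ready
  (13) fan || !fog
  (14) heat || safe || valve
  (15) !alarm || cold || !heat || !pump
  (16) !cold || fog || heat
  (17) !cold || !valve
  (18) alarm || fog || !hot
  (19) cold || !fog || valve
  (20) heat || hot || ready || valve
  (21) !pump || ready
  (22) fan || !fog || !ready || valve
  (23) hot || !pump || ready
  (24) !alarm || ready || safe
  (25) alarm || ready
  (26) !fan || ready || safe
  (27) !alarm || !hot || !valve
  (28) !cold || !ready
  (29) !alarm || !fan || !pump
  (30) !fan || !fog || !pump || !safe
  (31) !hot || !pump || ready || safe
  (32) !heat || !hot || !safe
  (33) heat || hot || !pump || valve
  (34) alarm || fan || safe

ready = True, hot = False, valve = False, safe = False, heat = True, pump = True, fan = True, fog = False, cold = False, alarm = False

Set ready = True.
  then (!cold || !ready) forces cold = False.
  then (!alarm || cold || !ready) forces alarm = False.
Try hot = True:
  (alarm || fog || !hot) forces fog = True.
  (fan || !fog || !ready) forces fan = True.
  (!fan || !fog || valve) forces valve = True.
  clause (!fan || !hot || !valve) is falsified — backtrack.
So hot = False.
Set valve = False.
  then (cold || !fog || valve) forces fog = False.
  then (fog || pump) forces pump = True.
  then (heat || hot || !pump || valve) forces heat = True.
Set safe = False.
  then (alarm || fan || safe) forces fan = True.
All clauses satisfied.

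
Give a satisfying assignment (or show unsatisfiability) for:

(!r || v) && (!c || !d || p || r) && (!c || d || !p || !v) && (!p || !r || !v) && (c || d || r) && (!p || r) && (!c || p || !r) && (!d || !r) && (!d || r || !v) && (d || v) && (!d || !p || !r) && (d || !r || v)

Try p = True:
  (!p || r) forces r = True.
  (!r || v) forces v = True.
  clause (!p || !r || !v) is falsified — backtrack.
So p = False.
Set c = False.
Set r = True.
  then (!r || v) forces v = True.
  then (!d || !r) forces d = False.
All clauses satisfied.

p = False; c = False; r = True; d = False; v = True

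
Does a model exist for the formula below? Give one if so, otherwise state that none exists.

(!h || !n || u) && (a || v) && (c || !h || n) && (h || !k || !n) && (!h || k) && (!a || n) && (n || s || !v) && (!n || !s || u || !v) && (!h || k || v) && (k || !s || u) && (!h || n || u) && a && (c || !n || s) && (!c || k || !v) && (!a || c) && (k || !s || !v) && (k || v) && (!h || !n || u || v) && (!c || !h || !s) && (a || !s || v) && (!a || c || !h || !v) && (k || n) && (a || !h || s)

Unit clause (a) forces a = True.
In (!a || c) only c is left, so c = True.
In (!a || n) only n is left, so n = True.
Set s = False.
Set u = True.
Set k = True.
  then (h || !k || !n) forces h = True.
Set v = False.
All clauses satisfied.

c: True, s: False, a: True, n: True, u: True, k: True, h: True, v: False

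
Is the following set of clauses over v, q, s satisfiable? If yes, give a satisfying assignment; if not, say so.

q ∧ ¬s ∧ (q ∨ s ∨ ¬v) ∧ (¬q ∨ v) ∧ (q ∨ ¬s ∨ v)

Unit clause (q) forces q = True.
Unit clause (¬s) forces s = False.
In (¬q ∨ v) only v is left, so v = True.
Check each clause:
  (q): q holds.
  (¬s): ¬s holds.
  (q ∨ s ∨ ¬v): q holds.
  (¬q ∨ v): v holds.
  (q ∨ ¬s ∨ v): q holds.
All clauses satisfied.

v = True, q = True, s = False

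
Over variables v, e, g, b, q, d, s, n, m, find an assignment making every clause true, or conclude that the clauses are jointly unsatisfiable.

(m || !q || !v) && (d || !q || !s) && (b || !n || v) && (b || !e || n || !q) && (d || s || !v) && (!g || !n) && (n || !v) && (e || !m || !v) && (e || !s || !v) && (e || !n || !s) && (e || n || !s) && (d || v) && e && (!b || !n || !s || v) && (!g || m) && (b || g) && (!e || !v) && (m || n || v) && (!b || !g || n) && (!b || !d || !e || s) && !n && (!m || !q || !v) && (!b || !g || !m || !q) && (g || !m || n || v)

Unit clause (e) forces e = True.
In (!e || !v) only !v is left, so v = False.
Unit clause (!n) forces n = False.
In (d || v) only d is left, so d = True.
In (m || n || v) only m is left, so m = True.
In (g || !m || n || v) only g is left, so g = True.
In (!b || !g || n) only !b is left, so b = False.
In (b || !e || n || !q) only !q is left, so q = False.
Set s = False.
All clauses satisfied.

v: False, e: True, g: True, b: False, q: False, d: True, s: False, n: False, m: True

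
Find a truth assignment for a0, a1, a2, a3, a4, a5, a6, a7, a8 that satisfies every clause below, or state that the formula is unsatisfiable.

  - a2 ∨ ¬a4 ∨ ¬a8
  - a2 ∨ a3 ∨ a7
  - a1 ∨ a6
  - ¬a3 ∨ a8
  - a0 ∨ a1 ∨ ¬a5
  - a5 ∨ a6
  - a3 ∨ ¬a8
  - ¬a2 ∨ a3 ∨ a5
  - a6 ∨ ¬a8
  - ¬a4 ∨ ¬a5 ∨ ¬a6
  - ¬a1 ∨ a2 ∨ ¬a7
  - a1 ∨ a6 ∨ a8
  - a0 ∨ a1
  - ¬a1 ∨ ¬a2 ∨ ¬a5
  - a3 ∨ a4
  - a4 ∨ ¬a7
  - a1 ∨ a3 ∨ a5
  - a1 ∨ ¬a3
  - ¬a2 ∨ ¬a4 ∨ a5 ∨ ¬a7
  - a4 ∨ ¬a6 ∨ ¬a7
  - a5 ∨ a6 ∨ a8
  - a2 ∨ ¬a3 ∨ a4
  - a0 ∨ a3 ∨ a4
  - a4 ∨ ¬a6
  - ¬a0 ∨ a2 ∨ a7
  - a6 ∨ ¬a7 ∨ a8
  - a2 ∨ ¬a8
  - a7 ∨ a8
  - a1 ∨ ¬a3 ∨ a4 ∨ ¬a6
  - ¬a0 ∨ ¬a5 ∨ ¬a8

Set a0 = True.
Set a1 = True.
Try a2 = False:
  (¬a1 ∨ a2 ∨ ¬a7) forces a7 = False.
  clause (¬a0 ∨ a2 ∨ a7) is falsified — backtrack.
So a2 = True.
  then (¬a1 ∨ ¬a2 ∨ ¬a5) forces a5 = False.
  then (a5 ∨ a6) forces a6 = True.
  then (¬a2 ∨ a3 ∨ a5) forces a3 = True.
  then (a4 ∨ ¬a6) forces a4 = True.
  then (¬a3 ∨ a8) forces a8 = True.
  then (¬a2 ∨ ¬a4 ∨ a5 ∨ ¬a7) forces a7 = False.
All clauses satisfied.

a0=T, a1=T, a2=T, a3=T, a4=T, a5=F, a6=T, a7=F, a8=T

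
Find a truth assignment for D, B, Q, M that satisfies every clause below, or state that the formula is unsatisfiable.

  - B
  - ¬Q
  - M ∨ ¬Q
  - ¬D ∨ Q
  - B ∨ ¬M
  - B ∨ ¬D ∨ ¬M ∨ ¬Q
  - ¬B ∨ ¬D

Unit clause (B) forces B = True.
Unit clause (¬Q) forces Q = False.
In (¬D ∨ Q) only ¬D is left, so D = False.
Set M = False.
Check each clause:
  (B): B holds.
  (¬Q): ¬Q holds.
  (M ∨ ¬Q): ¬Q holds.
  (¬D ∨ Q): ¬D holds.
  (B ∨ ¬M): B holds.
  (B ∨ ¬D ∨ ¬M ∨ ¬Q): B holds.
  (¬B ∨ ¬D): ¬D holds.
All clauses satisfied.

D = False, B = True, Q = False, M = False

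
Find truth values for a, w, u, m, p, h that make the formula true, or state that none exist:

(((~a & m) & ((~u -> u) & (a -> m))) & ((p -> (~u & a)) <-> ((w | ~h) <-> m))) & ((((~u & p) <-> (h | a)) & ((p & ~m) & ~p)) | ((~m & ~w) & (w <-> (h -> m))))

Case m = True: the conjunct (((~u & p) <-> (h | a)) & ((p & ~m) & ~p)) | ((~m & ~w) & (w <-> (h -> m))) becomes (((~u & p) <-> (h | a)) & False) | (False & w) = False.
Case m = False: the conjunct m is False.
Both cases fail — unsatisfiable.

Unsatisfiable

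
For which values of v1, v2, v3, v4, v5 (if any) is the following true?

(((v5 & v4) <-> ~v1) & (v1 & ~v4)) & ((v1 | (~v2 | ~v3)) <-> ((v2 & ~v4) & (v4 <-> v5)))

v1: True, v2: True, v3: False, v4: False, v5: False

  ((v5 & v4) <-> ~v1) & (v1 & ~v4) = True
    (v5 & v4) <-> ~v1 = True
      v5 & v4 = False
      ~v1 = False
    v1 & ~v4 = True
      ~v4 = True
  (v1 | (~v2 | ~v3)) <-> ((v2 & ~v4) & (v4 <-> v5)) = True
    v1 | (~v2 | ~v3) = True
      ~v2 | ~v3 = True
        ~v2 = False
        ~v3 = True
    (v2 & ~v4) & (v4 <-> v5) = True
      v2 & ~v4 = True
        ~v4 = True
      v4 <-> v5 = True
Both conjuncts True, so the formula holds.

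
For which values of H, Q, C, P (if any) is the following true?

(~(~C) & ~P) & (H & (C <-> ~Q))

H=T, Q=F, C=T, P=F

  ~(~C) & ~P = True
    ~(~C) = True
      ~C = False
    ~P = True
  H & (C <-> ~Q) = True
    C <-> ~Q = True
      ~Q = True
Both conjuncts True, so the formula holds.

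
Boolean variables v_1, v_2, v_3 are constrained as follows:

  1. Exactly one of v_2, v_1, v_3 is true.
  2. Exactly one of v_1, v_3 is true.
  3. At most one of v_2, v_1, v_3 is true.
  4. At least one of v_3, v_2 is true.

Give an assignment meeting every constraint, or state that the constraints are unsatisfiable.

v_1: False; v_2: False; v_3: True

  (1) {v_2, v_1, v_3}: 1 true — exactly one ✓
  (2) {v_1, v_3}: 1 true — exactly one ✓
  (3) {v_2, v_1, v_3}: 1 true — at most one ✓
  (4) {v_3, v_2}: 1 true — at least one ✓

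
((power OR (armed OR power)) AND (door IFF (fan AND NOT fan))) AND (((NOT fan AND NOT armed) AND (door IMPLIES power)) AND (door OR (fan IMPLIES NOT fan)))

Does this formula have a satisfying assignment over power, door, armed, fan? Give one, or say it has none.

power = True, door = False, armed = False, fan = False

  (power OR (armed OR power)) AND (door IFF (fan AND NOT fan)) = True
    power OR (armed OR power) = True
      armed OR power = True
    door IFF (fan AND NOT fan) = True
      fan AND NOT fan = False
        NOT fan = True
  ((NOT fan AND NOT armed) AND (door IMPLIES power)) AND (door OR (fan IMPLIES NOT fan)) = True
    (NOT fan AND NOT armed) AND (door IMPLIES power) = True
      NOT fan AND NOT armed = True
        NOT fan = True
        NOT armed = True
      door IMPLIES power = True
    door OR (fan IMPLIES NOT fan) = True
      fan IMPLIES NOT fan = True
        NOT fan = True
Both conjuncts True, so the formula holds.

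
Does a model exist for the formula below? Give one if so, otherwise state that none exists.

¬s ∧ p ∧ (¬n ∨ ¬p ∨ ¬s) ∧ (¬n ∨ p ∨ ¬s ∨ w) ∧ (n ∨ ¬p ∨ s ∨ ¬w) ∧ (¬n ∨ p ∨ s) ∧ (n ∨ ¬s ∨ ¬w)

w = False, p = True, s = False, n = False

Unit clause (¬s) forces s = False.
Unit clause (p) forces p = True.
Set w = False.
Set n = False.
Check each clause:
  (¬s): ¬s holds.
  (p): p holds.
  (¬n ∨ ¬p ∨ ¬s): ¬n holds.
  (¬n ∨ p ∨ ¬s ∨ w): ¬n holds.
  (n ∨ ¬p ∨ s ∨ ¬w): ¬w holds.
  (¬n ∨ p ∨ s): ¬n holds.
  (n ∨ ¬s ∨ ¬w): ¬s holds.
All clauses satisfied.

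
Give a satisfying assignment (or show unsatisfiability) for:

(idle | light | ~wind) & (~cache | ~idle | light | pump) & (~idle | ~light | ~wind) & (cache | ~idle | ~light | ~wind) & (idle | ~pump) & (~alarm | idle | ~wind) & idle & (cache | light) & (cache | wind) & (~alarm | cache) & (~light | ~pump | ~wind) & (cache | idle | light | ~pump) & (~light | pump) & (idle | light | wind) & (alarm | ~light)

Unit clause (idle) forces idle = True.
Set pump = True.
Set wind = True.
  then (~idle | ~light | ~wind) forces light = False.
  then (cache | light) forces cache = True.
Set alarm = True.
All clauses satisfied.

pump: True, wind: True, cache: True, light: False, idle: True, alarm: True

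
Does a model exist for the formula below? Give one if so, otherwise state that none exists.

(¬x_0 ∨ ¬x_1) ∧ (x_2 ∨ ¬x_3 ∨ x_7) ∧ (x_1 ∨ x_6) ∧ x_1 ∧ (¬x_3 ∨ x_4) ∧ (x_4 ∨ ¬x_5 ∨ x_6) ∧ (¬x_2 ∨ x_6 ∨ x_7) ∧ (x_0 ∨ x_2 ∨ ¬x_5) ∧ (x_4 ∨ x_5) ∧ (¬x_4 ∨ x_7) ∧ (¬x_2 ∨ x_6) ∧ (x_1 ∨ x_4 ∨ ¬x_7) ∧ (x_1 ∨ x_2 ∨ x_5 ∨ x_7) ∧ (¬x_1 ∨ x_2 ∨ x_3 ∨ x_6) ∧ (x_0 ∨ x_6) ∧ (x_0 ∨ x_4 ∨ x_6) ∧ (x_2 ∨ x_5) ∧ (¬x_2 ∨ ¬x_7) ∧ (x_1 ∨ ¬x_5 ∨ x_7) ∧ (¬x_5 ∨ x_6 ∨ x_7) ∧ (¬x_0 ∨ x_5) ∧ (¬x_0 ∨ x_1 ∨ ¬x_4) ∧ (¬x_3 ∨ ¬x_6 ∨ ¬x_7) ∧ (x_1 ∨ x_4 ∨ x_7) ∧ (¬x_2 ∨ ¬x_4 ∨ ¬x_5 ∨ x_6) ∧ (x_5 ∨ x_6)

x_0: False, x_1: True, x_2: True, x_3: False, x_4: False, x_5: True, x_6: True, x_7: False

Unit clause (x_1) forces x_1 = True.
In (¬x_0 ∨ ¬x_1) only ¬x_0 is left, so x_0 = False.
In (x_0 ∨ x_6) only x_6 is left, so x_6 = True.
Try x_2 = False:
  (x_0 ∨ x_2 ∨ ¬x_5) forces x_5 = False.
  clause (x_2 ∨ x_5) is falsified — backtrack.
So x_2 = True.
  then (¬x_2 ∨ ¬x_7) forces x_7 = False.
  then (¬x_4 ∨ x_7) forces x_4 = False.
  then (¬x_3 ∨ x_4) forces x_3 = False.
  then (x_4 ∨ x_5) forces x_5 = True.
All clauses satisfied.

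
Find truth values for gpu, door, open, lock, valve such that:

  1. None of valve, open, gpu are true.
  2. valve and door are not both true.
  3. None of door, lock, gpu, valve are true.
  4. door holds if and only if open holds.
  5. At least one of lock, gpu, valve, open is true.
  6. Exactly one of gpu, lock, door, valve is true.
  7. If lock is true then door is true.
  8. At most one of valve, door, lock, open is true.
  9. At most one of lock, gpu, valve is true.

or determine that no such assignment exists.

UNSATISFIABLE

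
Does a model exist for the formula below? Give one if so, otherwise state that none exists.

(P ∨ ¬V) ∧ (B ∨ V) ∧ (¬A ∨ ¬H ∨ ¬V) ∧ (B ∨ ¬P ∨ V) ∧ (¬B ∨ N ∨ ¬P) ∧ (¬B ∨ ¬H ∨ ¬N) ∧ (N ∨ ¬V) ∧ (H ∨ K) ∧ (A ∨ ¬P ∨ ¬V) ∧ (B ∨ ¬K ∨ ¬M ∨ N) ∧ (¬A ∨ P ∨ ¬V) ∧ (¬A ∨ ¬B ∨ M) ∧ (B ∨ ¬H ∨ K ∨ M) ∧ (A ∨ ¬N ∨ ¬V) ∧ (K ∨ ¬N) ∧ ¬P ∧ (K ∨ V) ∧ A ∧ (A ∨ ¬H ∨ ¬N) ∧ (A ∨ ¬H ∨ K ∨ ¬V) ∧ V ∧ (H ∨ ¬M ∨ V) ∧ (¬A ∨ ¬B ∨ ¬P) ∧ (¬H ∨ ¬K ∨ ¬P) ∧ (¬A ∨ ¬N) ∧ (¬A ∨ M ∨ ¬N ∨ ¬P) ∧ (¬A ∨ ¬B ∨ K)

Unsatisfiable

Case P = True:
  Clause (¬P) is falsified — contradiction.
Case P = False:
  (P ∨ ¬V) forces V = False.
  Clause (V) is falsified — contradiction.
Both cases fail, so the formula is unsatisfiable.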